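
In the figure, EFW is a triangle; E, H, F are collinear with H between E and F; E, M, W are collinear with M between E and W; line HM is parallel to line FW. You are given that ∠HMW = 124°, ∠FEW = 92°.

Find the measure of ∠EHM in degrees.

∠EHM = 32°

1. ∠EMH = 56°  [linear pair at M on EW]
2. ∠HEM = 92°  [H on EF, M on EW]
3. ∠EHM = 32°  [△EHM]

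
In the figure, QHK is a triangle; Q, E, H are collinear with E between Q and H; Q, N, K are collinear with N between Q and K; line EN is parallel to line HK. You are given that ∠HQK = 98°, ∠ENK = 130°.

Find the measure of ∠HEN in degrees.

∠HEN = 148°

1. ∠EQN = 98°  [E on QH, N on QK]
2. ∠ENQ = 50°  [linear pair at N on QK]
3. ∠NEQ = 32°  [△QEN]
4. ∠HEN = 148°  [linear pair at E on QH]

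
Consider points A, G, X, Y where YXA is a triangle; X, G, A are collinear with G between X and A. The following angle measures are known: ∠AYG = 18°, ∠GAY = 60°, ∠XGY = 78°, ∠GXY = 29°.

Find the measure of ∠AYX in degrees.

1. ∠XAY = 60°  [G on ray AX]
2. ∠AXY = 29°  [G on ray XA]
3. ∠AYX = 91°  [△YXA]

∠AYX = 91°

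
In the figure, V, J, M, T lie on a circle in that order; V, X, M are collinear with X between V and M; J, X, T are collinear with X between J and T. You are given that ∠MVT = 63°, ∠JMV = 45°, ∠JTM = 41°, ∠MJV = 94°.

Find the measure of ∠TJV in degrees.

1. ∠MJT = 63°  [same arc MT]
2. ∠JVM = 41°  [△VJM]
3. ∠JXM = 72°  [△JXM]
4. ∠JXV = 108°  [linear pair at X on VM]
5. ∠TJV = 31°  [△VXJ]

∠TJV = 31°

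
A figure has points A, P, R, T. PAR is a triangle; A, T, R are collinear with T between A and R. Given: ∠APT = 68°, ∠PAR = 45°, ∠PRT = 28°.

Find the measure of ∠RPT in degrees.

∠RPT = 39°

1. ∠PAT = 45°  [T on ray AR]
2. ∠ATP = 67°  [△PAT]
3. ∠PTR = 113°  [linear pair at T on AR]
4. ∠RPT = 39°  [△PTR]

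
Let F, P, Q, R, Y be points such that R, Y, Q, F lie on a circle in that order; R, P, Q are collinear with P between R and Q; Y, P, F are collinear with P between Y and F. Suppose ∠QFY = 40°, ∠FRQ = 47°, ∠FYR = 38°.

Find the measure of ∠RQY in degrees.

∠RQY = 55°

1. ∠QRY = 40°  [same arc YQ]
2. ∠FYQ = 47°  [same arc QF]
3. ∠RPY = 102°  [△RPY]
4. ∠QPY = 78°  [linear pair at P on RQ]
5. ∠RQY = 55°  [△YPQ]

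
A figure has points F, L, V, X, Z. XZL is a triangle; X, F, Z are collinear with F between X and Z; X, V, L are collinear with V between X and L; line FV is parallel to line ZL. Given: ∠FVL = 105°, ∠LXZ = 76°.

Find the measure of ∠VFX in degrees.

∠VFX = 29°

1. ∠FVX = 75°  [linear pair at V on XL]
2. ∠FXV = 76°  [F on XZ, V on XL]
3. ∠VFX = 29°  [△XFV]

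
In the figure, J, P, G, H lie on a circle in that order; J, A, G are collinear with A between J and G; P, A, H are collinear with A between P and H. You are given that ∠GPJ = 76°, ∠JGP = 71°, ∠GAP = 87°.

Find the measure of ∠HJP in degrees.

∠HJP = 55°

1. ∠GJP = 33°  [△JPG]
2. ∠JHP = 71°  [same arc JP]
3. ∠JAP = 93°  [linear pair at A on JG]
4. ∠HPJ = 54°  [△JAP]
5. ∠HJP = 55°  [△JPH]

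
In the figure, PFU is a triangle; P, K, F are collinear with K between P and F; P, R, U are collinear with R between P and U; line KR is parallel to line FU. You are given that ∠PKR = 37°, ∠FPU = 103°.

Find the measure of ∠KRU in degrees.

1. ∠PFU = 37°  [KR∥FU, corresponding at K]
2. ∠FUP = 40°  [△PFU]
3. ∠KRP = 40°  [KR∥FU, corresponding at R]
4. ∠KRU = 140°  [linear pair at R on PU]

∠KRU = 140°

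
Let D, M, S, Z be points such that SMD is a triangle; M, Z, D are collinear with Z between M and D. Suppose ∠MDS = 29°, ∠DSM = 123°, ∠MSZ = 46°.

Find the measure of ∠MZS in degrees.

1. ∠DMS = 28°  [△SMD]
2. ∠SMZ = 28°  [Z on ray MD]
3. ∠MZS = 106°  [△SMZ]

∠MZS = 106°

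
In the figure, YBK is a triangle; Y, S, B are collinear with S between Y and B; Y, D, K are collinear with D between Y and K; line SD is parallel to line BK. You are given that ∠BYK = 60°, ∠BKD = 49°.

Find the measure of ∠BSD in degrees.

∠BSD = 109°

1. ∠BKY = 49°  [D on ray KY]
2. ∠KBY = 71°  [△YBK]
3. ∠DSY = 71°  [SD∥BK, corresponding at S]
4. ∠BSD = 109°  [linear pair at S on YB]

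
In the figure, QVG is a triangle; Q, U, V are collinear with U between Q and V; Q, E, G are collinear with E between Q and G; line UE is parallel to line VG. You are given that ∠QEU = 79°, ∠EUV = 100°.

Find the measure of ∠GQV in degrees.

∠GQV = 21°

1. ∠EUQ = 80°  [linear pair at U on QV]
2. ∠EQU = 21°  [△QUE]
3. ∠GQV = 21°  [U on QV, E on QG]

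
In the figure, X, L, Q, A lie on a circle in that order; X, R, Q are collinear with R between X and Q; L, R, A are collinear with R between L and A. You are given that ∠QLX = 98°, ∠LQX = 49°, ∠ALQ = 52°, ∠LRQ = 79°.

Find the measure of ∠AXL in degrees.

1. ∠LXQ = 33°  [△XLQ]
2. ∠LAX = 49°  [same arc XL]
3. ∠LRX = 101°  [linear pair at R on XQ]
4. ∠ALX = 46°  [△XRL]
5. ∠AXL = 85°  [△XLA]

∠AXL = 85°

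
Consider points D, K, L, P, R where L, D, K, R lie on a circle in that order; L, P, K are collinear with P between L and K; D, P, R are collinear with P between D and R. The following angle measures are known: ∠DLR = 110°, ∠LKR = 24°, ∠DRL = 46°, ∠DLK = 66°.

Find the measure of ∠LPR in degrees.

∠LPR = 90°

1. ∠DKR = 70°  [cyclic LDKR, opposite ∠L+∠K]
2. ∠DKL = 46°  [same arc LD]
3. ∠DRK = 66°  [same arc DK]
4. ∠KDR = 44°  [△DKR]
5. ∠DPK = 90°  [△DPK]
6. ∠LPR = 90°  [vertical angles at P]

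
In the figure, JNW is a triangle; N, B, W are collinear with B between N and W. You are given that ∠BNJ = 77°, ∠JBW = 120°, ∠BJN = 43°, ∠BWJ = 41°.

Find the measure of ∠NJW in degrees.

1. ∠JNW = 77°  [B on ray NW]
2. ∠JWN = 41°  [B on ray WN]
3. ∠NJW = 62°  [△JNW]

∠NJW = 62°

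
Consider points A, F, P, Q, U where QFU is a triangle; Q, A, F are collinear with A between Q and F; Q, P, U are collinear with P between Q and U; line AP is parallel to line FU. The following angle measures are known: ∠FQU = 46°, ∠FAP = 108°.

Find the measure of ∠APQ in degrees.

1. ∠AQP = 46°  [A on QF, P on QU]
2. ∠PAQ = 72°  [linear pair at A on QF]
3. ∠APQ = 62°  [△QAP]

∠APQ = 62°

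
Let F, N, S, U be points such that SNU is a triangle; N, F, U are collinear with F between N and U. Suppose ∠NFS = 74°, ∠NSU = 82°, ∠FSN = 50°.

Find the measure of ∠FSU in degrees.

∠FSU = 32°

1. ∠FNS = 56°  [△SNF]
2. ∠SFU = 106°  [linear pair at F on NU]
3. ∠SNU = 56°  [F on ray NU]
4. ∠NUS = 42°  [△SNU]
5. ∠FUS = 42°  [F on ray UN]
6. ∠FSU = 32°  [△SFU]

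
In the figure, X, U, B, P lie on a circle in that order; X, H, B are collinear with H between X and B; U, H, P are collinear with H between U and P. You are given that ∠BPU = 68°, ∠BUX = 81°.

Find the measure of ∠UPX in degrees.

1. ∠BXU = 68°  [same arc UB]
2. ∠UBX = 31°  [△XUB]
3. ∠UPX = 31°  [same arc XU]

∠UPX = 31°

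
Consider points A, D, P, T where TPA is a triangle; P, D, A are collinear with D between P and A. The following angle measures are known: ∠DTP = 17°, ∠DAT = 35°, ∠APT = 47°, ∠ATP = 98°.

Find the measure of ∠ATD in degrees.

∠ATD = 81°

1. ∠DPT = 47°  [D on ray PA]
2. ∠PDT = 116°  [△TPD]
3. ∠ADT = 64°  [linear pair at D on PA]
4. ∠ATD = 81°  [△TDA]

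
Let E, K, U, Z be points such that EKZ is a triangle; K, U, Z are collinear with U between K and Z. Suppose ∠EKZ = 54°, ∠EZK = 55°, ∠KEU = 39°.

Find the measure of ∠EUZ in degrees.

∠EUZ = 93°

1. ∠EKU = 54°  [U on ray KZ]
2. ∠EUK = 87°  [△EKU]
3. ∠EUZ = 93°  [linear pair at U on KZ]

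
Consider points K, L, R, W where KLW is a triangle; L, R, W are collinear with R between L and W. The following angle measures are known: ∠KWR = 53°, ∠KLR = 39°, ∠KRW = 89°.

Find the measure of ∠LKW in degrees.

∠LKW = 88°

1. ∠KWL = 53°  [R on ray WL]
2. ∠KLW = 39°  [R on ray LW]
3. ∠LKW = 88°  [△KLW]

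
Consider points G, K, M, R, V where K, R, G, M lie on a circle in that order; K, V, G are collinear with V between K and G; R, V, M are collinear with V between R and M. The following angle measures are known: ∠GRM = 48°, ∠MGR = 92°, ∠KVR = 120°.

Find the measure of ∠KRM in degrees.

1. ∠GMR = 40°  [△RGM]
2. ∠GKR = 40°  [same arc RG]
3. ∠KRM = 20°  [△KVR]

∠KRM = 20°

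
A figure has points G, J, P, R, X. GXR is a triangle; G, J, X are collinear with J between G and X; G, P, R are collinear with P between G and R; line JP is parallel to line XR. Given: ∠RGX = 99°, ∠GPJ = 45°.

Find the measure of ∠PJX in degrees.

∠PJX = 144°

1. ∠JGP = 99°  [J on GX, P on GR]
2. ∠GJP = 36°  [△GJP]
3. ∠PJX = 144°  [linear pair at J on GX]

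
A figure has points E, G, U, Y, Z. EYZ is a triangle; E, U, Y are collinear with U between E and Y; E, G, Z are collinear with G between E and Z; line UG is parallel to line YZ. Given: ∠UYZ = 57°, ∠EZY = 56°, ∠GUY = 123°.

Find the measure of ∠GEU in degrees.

1. ∠EYZ = 57°  [U on ray YE]
2. ∠YEZ = 67°  [△EYZ]
3. ∠GEU = 67°  [U on EY, G on EZ]

∠GEU = 67°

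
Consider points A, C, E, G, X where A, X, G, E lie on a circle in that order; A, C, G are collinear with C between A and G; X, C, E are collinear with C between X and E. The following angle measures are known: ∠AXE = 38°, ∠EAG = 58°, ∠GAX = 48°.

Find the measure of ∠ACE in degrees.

1. ∠AGE = 38°  [same arc AE]
2. ∠GEX = 48°  [same arc XG]
3. ∠ECG = 94°  [△GCE]
4. ∠ACE = 86°  [linear pair at C on AG]

∠ACE = 86°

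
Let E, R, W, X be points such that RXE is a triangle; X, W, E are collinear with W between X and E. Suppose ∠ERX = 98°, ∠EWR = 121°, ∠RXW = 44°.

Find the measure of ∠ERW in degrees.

1. ∠EXR = 44°  [W on ray XE]
2. ∠REX = 38°  [△RXE]
3. ∠REW = 38°  [W on ray EX]
4. ∠ERW = 21°  [△RWE]

∠ERW = 21°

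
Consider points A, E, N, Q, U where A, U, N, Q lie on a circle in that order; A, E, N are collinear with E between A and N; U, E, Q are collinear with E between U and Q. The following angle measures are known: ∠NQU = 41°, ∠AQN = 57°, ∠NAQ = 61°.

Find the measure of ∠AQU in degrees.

1. ∠NAU = 41°  [same arc UN]
2. ∠AUN = 123°  [cyclic AUNQ, opposite ∠U+∠Q]
3. ∠ANU = 16°  [△AUN]
4. ∠AQU = 16°  [same arc AU]

∠AQU = 16°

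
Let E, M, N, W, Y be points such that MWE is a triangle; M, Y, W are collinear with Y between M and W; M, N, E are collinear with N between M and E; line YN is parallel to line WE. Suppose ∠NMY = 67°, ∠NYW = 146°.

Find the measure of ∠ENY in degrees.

∠ENY = 101°

1. ∠MYN = 34°  [linear pair at Y on MW]
2. ∠MNY = 79°  [△MYN]
3. ∠ENY = 101°  [linear pair at N on ME]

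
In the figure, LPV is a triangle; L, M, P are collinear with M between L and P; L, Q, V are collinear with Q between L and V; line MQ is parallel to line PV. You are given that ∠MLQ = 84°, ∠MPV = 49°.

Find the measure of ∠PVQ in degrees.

1. ∠PLV = 84°  [M on LP, Q on LV]
2. ∠LPV = 49°  [M on ray PL]
3. ∠LVP = 47°  [△LPV]
4. ∠PVQ = 47°  [Q on ray VL]

∠PVQ = 47°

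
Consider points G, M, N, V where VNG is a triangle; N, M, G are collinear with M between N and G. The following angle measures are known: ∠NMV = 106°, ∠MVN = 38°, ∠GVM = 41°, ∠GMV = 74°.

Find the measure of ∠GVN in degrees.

∠GVN = 79°

1. ∠MNV = 36°  [△VNM]
2. ∠MGV = 65°  [△VMG]
3. ∠GNV = 36°  [M on ray NG]
4. ∠NGV = 65°  [M on ray GN]
5. ∠GVN = 79°  [△VNG]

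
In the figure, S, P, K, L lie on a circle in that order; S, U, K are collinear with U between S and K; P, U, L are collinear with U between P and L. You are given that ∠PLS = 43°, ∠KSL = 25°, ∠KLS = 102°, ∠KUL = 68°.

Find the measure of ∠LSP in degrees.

∠LSP = 84°

1. ∠KPL = 25°  [same arc KL]
2. ∠LKS = 53°  [△SKL]
3. ∠KLP = 59°  [△KUL]
4. ∠LKP = 96°  [△PKL]
5. ∠LSP = 84°  [cyclic SPKL, opposite ∠S+∠K]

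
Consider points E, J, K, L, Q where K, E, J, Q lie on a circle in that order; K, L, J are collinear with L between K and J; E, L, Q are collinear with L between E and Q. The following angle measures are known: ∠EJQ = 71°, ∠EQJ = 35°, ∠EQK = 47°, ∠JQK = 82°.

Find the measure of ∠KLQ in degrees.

∠KLQ = 59°

1. ∠JEQ = 74°  [△EJQ]
2. ∠JKQ = 74°  [same arc JQ]
3. ∠KLQ = 59°  [△KLQ]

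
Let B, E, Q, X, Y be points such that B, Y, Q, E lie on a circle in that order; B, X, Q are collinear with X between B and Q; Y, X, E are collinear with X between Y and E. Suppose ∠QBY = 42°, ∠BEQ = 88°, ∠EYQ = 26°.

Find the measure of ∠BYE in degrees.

1. ∠EBQ = 26°  [same arc QE]
2. ∠BQE = 66°  [△BQE]
3. ∠BYE = 66°  [same arc BE]

∠BYE = 66°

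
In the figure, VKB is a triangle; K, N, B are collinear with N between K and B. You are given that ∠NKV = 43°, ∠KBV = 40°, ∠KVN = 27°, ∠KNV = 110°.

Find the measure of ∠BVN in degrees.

1. ∠NBV = 40°  [N on ray BK]
2. ∠BNV = 70°  [linear pair at N on KB]
3. ∠BVN = 70°  [△VNB]

∠BVN = 70°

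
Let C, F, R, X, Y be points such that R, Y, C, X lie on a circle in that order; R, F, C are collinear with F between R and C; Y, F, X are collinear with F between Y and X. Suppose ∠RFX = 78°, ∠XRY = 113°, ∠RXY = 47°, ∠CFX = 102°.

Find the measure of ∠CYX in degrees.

1. ∠CFY = 78°  [vertical angles at F]
2. ∠RCY = 47°  [same arc RY]
3. ∠CYX = 55°  [△YFC]

∠CYX = 55°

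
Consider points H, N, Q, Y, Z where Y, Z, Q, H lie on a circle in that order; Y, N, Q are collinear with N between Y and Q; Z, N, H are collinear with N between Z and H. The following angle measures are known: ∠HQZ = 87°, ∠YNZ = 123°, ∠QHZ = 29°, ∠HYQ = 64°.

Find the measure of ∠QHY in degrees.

1. ∠HNQ = 123°  [vertical angles at N]
2. ∠HQY = 28°  [△QNH]
3. ∠QHY = 88°  [△YQH]

∠QHY = 88°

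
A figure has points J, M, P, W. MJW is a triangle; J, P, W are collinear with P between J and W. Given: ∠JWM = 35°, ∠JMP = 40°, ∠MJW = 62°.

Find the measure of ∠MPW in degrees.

∠MPW = 102°

1. ∠MJP = 62°  [P on ray JW]
2. ∠JPM = 78°  [△MJP]
3. ∠MPW = 102°  [linear pair at P on JW]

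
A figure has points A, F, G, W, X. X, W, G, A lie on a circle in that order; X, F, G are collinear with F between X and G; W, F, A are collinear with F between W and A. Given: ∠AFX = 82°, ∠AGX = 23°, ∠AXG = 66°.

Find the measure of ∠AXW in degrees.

1. ∠WAX = 32°  [△XFA]
2. ∠AWX = 23°  [same arc XA]
3. ∠AXW = 125°  [△XWA]

∠AXW = 125°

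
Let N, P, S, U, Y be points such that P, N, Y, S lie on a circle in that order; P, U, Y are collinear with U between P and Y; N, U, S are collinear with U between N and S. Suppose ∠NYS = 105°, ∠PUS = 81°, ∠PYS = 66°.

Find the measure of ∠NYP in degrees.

∠NYP = 39°

1. ∠NPS = 75°  [cyclic PNYS, opposite ∠P+∠Y]
2. ∠PNS = 66°  [same arc PS]
3. ∠NSP = 39°  [△PNS]
4. ∠NYP = 39°  [same arc PN]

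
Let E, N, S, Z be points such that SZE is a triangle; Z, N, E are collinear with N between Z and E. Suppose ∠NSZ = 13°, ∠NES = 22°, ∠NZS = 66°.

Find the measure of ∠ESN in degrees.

∠ESN = 79°

1. ∠SNZ = 101°  [△SZN]
2. ∠ENS = 79°  [linear pair at N on ZE]
3. ∠ESN = 79°  [△SNE]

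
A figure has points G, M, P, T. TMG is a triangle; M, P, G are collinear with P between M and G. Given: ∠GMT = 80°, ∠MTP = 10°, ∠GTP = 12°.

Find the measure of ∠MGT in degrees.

1. ∠PMT = 80°  [P on ray MG]
2. ∠MPT = 90°  [△TMP]
3. ∠GPT = 90°  [linear pair at P on MG]
4. ∠PGT = 78°  [△TPG]
5. ∠MGT = 78°  [P on ray GM]

∠MGT = 78°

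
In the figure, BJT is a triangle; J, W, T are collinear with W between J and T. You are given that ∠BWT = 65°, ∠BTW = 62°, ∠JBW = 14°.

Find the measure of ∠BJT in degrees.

1. ∠BWJ = 115°  [linear pair at W on JT]
2. ∠BJW = 51°  [△BJW]
3. ∠BJT = 51°  [W on ray JT]

∠BJT = 51°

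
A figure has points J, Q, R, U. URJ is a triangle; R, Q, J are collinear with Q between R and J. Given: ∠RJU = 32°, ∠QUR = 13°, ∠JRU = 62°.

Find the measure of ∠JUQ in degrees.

∠JUQ = 73°

1. ∠QJU = 32°  [Q on ray JR]
2. ∠QRU = 62°  [Q on ray RJ]
3. ∠RQU = 105°  [△URQ]
4. ∠JQU = 75°  [linear pair at Q on RJ]
5. ∠JUQ = 73°  [△UQJ]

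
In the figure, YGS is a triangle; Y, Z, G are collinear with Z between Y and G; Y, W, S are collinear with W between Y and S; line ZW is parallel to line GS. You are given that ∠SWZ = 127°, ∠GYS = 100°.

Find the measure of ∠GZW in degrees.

1. ∠YWZ = 53°  [linear pair at W on YS]
2. ∠WYZ = 100°  [Z on YG, W on YS]
3. ∠WZY = 27°  [△YZW]
4. ∠GZW = 153°  [linear pair at Z on YG]

∠GZW = 153°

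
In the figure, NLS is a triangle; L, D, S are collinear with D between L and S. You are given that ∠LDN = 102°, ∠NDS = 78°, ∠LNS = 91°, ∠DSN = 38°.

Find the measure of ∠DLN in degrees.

1. ∠LSN = 38°  [D on ray SL]
2. ∠NLS = 51°  [△NLS]
3. ∠DLN = 51°  [D on ray LS]

∠DLN = 51°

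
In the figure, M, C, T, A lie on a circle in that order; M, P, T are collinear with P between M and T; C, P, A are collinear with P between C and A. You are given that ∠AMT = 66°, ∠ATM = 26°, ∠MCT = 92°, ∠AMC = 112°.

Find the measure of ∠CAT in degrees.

∠CAT = 46°

1. ∠ACT = 66°  [same arc TA]
2. ∠ATC = 68°  [cyclic MCTA, opposite ∠M+∠T]
3. ∠CAT = 46°  [△CTA]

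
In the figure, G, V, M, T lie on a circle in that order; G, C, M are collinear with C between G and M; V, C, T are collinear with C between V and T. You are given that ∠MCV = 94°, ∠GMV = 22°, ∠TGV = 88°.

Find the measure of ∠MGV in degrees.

1. ∠GCV = 86°  [linear pair at C on GM]
2. ∠GTV = 22°  [same arc GV]
3. ∠GVT = 70°  [△GVT]
4. ∠MGV = 24°  [△GCV]

∠MGV = 24°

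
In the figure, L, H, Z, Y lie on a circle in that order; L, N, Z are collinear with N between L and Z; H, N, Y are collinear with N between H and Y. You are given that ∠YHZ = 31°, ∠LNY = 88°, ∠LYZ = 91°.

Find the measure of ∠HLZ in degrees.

∠HLZ = 30°

1. ∠HNZ = 88°  [vertical angles at N]
2. ∠LHZ = 89°  [cyclic LHZY, opposite ∠H+∠Y]
3. ∠HZL = 61°  [△HNZ]
4. ∠HLZ = 30°  [△LHZ]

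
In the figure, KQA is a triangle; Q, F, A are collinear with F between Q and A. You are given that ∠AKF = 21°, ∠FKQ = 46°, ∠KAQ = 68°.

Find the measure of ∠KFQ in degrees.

1. ∠FAK = 68°  [F on ray AQ]
2. ∠AFK = 91°  [△KFA]
3. ∠KFQ = 89°  [linear pair at F on QA]

∠KFQ = 89°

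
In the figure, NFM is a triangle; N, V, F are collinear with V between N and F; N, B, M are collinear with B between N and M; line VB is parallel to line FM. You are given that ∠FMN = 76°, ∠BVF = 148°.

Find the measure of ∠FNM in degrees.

∠FNM = 72°

1. ∠NBV = 76°  [VB∥FM, corresponding at B]
2. ∠BVN = 32°  [linear pair at V on NF]
3. ∠BNV = 72°  [△NVB]
4. ∠FNM = 72°  [V on NF, B on NM]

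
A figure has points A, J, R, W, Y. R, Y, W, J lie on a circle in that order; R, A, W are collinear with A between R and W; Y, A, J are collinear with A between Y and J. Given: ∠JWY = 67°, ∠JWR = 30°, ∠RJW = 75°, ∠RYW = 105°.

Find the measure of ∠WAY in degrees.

1. ∠JRY = 113°  [cyclic RYWJ, opposite ∠R+∠W]
2. ∠JYR = 30°  [same arc RJ]
3. ∠JRW = 75°  [△RWJ]
4. ∠RJY = 37°  [△RYJ]
5. ∠JYW = 75°  [same arc WJ]
6. ∠RWY = 37°  [same arc RY]
7. ∠WAY = 68°  [△YAW]

∠WAY = 68°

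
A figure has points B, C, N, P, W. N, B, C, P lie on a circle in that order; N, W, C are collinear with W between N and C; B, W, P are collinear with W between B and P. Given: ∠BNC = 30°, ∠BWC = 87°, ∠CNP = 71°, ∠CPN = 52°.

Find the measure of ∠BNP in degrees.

1. ∠NWP = 87°  [vertical angles at W]
2. ∠BWN = 93°  [linear pair at W on NC]
3. ∠BPN = 22°  [△NWP]
4. ∠NBP = 57°  [△NWB]
5. ∠BNP = 101°  [△NBP]

∠BNP = 101°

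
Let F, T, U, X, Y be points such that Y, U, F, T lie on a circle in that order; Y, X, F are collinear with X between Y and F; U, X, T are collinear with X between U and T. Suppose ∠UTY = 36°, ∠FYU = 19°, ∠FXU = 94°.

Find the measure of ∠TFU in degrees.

∠TFU = 111°

1. ∠UFY = 36°  [same arc YU]
2. ∠FTU = 19°  [same arc UF]
3. ∠FUT = 50°  [△UXF]
4. ∠TFU = 111°  [△UFT]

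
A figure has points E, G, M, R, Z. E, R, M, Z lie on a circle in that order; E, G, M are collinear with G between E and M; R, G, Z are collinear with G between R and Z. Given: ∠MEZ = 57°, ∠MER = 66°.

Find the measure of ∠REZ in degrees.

1. ∠MRZ = 57°  [same arc MZ]
2. ∠MZR = 66°  [same arc RM]
3. ∠RMZ = 57°  [△RMZ]
4. ∠REZ = 123°  [cyclic ERMZ, opposite ∠E+∠M]

∠REZ = 123°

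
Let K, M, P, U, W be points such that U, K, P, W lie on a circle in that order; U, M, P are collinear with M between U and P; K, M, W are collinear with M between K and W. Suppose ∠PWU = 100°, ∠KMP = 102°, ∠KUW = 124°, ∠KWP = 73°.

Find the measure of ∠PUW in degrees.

1. ∠KPW = 56°  [cyclic UKPW, opposite ∠U+∠P]
2. ∠PKW = 51°  [△KPW]
3. ∠PUW = 51°  [same arc PW]

∠PUW = 51°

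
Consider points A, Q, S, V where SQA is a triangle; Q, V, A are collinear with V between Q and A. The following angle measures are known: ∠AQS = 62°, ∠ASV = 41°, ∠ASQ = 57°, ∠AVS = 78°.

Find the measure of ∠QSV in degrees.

1. ∠SQV = 62°  [V on ray QA]
2. ∠QVS = 102°  [linear pair at V on QA]
3. ∠QSV = 16°  [△SQV]

∠QSV = 16°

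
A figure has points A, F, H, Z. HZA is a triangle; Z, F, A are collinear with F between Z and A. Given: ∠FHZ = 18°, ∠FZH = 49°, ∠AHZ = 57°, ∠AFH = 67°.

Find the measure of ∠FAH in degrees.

1. ∠AZH = 49°  [F on ray ZA]
2. ∠HAZ = 74°  [△HZA]
3. ∠FAH = 74°  [F on ray AZ]

∠FAH = 74°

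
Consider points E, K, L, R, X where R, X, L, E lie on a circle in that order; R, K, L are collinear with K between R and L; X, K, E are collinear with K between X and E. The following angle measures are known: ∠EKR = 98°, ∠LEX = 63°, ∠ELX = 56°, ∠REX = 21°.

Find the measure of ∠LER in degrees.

1. ∠EKL = 82°  [linear pair at K on RL]
2. ∠ERL = 61°  [△RKE]
3. ∠ELR = 35°  [△LKE]
4. ∠LER = 84°  [△RLE]

∠LER = 84°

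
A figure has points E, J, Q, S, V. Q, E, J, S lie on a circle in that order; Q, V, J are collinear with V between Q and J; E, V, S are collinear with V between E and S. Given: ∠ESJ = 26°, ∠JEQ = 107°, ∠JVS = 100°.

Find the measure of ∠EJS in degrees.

1. ∠EQJ = 26°  [same arc EJ]
2. ∠EJQ = 47°  [△QEJ]
3. ∠EVQ = 100°  [vertical angles at V]
4. ∠QES = 54°  [△QVE]
5. ∠ESQ = 47°  [same arc QE]
6. ∠EQS = 79°  [△QES]
7. ∠EJS = 101°  [cyclic QEJS, opposite ∠Q+∠J]

∠EJS = 101°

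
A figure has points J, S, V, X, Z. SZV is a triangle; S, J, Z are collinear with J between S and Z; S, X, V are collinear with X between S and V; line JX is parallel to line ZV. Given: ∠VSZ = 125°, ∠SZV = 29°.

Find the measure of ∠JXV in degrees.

∠JXV = 154°

1. ∠SVZ = 26°  [△SZV]
2. ∠JXS = 26°  [JX∥ZV, corresponding at X]
3. ∠JXV = 154°  [linear pair at X on SV]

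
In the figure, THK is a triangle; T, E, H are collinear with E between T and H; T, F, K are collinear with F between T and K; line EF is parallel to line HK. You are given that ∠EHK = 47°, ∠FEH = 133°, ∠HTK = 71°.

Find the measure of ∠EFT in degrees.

∠EFT = 62°

1. ∠FET = 47°  [linear pair at E on TH]
2. ∠ETF = 71°  [E on TH, F on TK]
3. ∠EFT = 62°  [△TEF]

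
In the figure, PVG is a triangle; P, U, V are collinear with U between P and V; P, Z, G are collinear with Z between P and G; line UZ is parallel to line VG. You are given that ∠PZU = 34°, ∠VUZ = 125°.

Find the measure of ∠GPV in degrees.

∠GPV = 91°

1. ∠PUZ = 55°  [linear pair at U on PV]
2. ∠UPZ = 91°  [△PUZ]
3. ∠GPV = 91°  [U on PV, Z on PG]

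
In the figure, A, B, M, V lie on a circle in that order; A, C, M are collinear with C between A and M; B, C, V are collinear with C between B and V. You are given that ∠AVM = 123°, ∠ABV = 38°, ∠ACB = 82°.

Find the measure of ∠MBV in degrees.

1. ∠ABM = 57°  [cyclic ABMV, opposite ∠B+∠V]
2. ∠BAM = 60°  [△ACB]
3. ∠BCM = 98°  [linear pair at C on AM]
4. ∠AMB = 63°  [△ABM]
5. ∠MBV = 19°  [△BCM]

∠MBV = 19°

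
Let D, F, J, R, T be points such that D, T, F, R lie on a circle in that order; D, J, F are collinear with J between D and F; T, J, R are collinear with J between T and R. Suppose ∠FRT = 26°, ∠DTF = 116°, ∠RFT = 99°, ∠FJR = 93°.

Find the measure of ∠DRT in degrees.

∠DRT = 38°

1. ∠FDT = 26°  [same arc TF]
2. ∠DFT = 38°  [△DTF]
3. ∠DRT = 38°  [same arc DT]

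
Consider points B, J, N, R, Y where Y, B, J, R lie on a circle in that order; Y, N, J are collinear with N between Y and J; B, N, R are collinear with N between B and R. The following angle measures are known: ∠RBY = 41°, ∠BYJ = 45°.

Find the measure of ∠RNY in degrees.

∠RNY = 86°

1. ∠RJY = 41°  [same arc YR]
2. ∠BRJ = 45°  [same arc BJ]
3. ∠JNR = 94°  [△JNR]
4. ∠RNY = 86°  [linear pair at N on YJ]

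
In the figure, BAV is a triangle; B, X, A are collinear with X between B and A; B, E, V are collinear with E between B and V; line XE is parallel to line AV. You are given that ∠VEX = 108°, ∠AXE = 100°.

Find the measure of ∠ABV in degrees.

∠ABV = 28°

1. ∠BEX = 72°  [linear pair at E on BV]
2. ∠BXE = 80°  [linear pair at X on BA]
3. ∠EBX = 28°  [△BXE]
4. ∠ABV = 28°  [X on BA, E on BV]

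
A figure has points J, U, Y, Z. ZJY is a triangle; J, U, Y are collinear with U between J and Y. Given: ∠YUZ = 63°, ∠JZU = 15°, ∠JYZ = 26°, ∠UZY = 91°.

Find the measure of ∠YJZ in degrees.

∠YJZ = 48°

1. ∠JUZ = 117°  [linear pair at U on JY]
2. ∠UJZ = 48°  [△ZJU]
3. ∠YJZ = 48°  [U on ray JY]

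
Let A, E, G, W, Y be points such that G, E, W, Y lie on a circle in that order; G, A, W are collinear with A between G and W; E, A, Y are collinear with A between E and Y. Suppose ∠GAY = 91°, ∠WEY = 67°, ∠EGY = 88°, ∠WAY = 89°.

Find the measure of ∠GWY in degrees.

1. ∠EWY = 92°  [cyclic GEWY, opposite ∠G+∠W]
2. ∠EYW = 21°  [△EWY]
3. ∠GWY = 70°  [△WAY]

∠GWY = 70°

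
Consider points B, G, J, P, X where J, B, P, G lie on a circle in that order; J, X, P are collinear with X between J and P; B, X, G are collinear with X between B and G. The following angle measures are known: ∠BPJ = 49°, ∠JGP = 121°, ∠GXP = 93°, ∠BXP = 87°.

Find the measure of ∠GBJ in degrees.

1. ∠JBP = 59°  [cyclic JBPG, opposite ∠B+∠G]
2. ∠BXJ = 93°  [vertical angles at X]
3. ∠BJP = 72°  [△JBP]
4. ∠GBJ = 15°  [△JXB]

∠GBJ = 15°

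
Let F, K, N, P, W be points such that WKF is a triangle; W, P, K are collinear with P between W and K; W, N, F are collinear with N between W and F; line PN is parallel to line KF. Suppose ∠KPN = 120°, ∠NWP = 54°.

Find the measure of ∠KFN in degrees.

∠KFN = 66°

1. ∠NPW = 60°  [linear pair at P on WK]
2. ∠PNW = 66°  [△WPN]
3. ∠FNP = 114°  [linear pair at N on WF]
4. ∠KFN = 66°  [PN∥KF, co-interior at F–N]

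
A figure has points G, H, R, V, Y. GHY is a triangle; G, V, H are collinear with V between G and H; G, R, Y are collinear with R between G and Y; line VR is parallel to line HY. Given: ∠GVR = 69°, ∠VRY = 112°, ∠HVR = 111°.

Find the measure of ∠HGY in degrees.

∠HGY = 43°

1. ∠GRV = 68°  [linear pair at R on GY]
2. ∠RGV = 43°  [△GVR]
3. ∠HGY = 43°  [V on GH, R on GY]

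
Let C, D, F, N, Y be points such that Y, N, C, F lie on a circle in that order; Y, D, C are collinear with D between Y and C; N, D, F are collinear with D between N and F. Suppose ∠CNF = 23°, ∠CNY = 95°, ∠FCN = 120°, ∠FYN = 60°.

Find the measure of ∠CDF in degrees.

1. ∠CYF = 23°  [same arc CF]
2. ∠CFN = 37°  [△NCF]
3. ∠CFY = 85°  [cyclic YNCF, opposite ∠N+∠F]
4. ∠FCY = 72°  [△YCF]
5. ∠CDF = 71°  [△CDF]

∠CDF = 71°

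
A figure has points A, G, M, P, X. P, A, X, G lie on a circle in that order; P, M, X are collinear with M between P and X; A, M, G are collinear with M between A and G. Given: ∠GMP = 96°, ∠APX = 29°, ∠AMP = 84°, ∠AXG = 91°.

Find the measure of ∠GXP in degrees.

∠GXP = 67°

1. ∠GMX = 84°  [linear pair at M on PX]
2. ∠AGX = 29°  [same arc AX]
3. ∠GXP = 67°  [△XMG]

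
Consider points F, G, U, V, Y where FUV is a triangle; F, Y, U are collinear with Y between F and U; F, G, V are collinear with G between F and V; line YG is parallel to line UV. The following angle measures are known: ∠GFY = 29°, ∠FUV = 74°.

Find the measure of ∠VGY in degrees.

1. ∠UFV = 29°  [Y on FU, G on FV]
2. ∠FVU = 77°  [△FUV]
3. ∠FGY = 77°  [YG∥UV, corresponding at G]
4. ∠VGY = 103°  [linear pair at G on FV]

∠VGY = 103°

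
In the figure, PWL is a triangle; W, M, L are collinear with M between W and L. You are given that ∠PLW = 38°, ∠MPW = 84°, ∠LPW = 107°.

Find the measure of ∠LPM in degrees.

1. ∠LWP = 35°  [△PWL]
2. ∠MLP = 38°  [M on ray LW]
3. ∠MWP = 35°  [M on ray WL]
4. ∠PMW = 61°  [△PWM]
5. ∠LMP = 119°  [linear pair at M on WL]
6. ∠LPM = 23°  [△PML]

∠LPM = 23°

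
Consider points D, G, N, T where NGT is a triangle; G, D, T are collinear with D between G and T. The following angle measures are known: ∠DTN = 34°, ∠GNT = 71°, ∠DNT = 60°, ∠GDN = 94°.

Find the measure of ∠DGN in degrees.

1. ∠GTN = 34°  [D on ray TG]
2. ∠NGT = 75°  [△NGT]
3. ∠DGN = 75°  [D on ray GT]

∠DGN = 75°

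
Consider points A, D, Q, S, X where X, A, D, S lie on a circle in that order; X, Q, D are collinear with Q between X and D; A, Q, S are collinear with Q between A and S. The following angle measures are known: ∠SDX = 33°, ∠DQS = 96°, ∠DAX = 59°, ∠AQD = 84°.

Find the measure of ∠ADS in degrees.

1. ∠ASD = 51°  [△DQS]
2. ∠DSX = 121°  [cyclic XADS, opposite ∠A+∠S]
3. ∠DXS = 26°  [△XDS]
4. ∠DAS = 26°  [same arc DS]
5. ∠ADS = 103°  [△ADS]

∠ADS = 103°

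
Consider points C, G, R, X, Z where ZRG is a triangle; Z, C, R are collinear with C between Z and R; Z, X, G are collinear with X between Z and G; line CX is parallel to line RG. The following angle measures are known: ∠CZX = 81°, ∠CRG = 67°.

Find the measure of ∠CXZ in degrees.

1. ∠GZR = 81°  [C on ZR, X on ZG]
2. ∠GRZ = 67°  [C on ray RZ]
3. ∠RGZ = 32°  [△ZRG]
4. ∠CXZ = 32°  [CX∥RG, corresponding at X]

∠CXZ = 32°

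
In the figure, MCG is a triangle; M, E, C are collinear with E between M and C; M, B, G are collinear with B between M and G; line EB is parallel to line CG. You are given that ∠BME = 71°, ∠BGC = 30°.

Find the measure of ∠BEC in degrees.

1. ∠CMG = 71°  [E on MC, B on MG]
2. ∠CGM = 30°  [B on ray GM]
3. ∠GCM = 79°  [△MCG]
4. ∠BEM = 79°  [EB∥CG, corresponding at E]
5. ∠BEC = 101°  [linear pair at E on MC]

∠BEC = 101°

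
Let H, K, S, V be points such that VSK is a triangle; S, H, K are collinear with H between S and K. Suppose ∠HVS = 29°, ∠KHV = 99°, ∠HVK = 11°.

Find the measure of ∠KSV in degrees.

∠KSV = 70°

1. ∠SHV = 81°  [linear pair at H on SK]
2. ∠HSV = 70°  [△VSH]
3. ∠KSV = 70°  [H on ray SK]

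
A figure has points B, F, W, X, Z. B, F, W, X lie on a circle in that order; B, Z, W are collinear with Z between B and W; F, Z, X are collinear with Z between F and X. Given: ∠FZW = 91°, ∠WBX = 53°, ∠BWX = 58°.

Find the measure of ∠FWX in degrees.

1. ∠BZX = 91°  [vertical angles at Z]
2. ∠BXF = 36°  [△BZX]
3. ∠BFX = 58°  [same arc BX]
4. ∠FBX = 86°  [△BFX]
5. ∠FWX = 94°  [cyclic BFWX, opposite ∠B+∠W]

∠FWX = 94°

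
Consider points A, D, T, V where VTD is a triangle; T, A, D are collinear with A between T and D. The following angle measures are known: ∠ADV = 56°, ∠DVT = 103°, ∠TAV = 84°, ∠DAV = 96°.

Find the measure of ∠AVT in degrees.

1. ∠TDV = 56°  [A on ray DT]
2. ∠DTV = 21°  [△VTD]
3. ∠ATV = 21°  [A on ray TD]
4. ∠AVT = 75°  [△VTA]

∠AVT = 75°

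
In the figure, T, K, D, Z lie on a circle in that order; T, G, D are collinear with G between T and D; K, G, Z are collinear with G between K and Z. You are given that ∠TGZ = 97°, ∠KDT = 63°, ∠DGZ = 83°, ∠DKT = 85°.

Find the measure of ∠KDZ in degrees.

∠KDZ = 128°

1. ∠DGK = 97°  [vertical angles at G]
2. ∠DTK = 32°  [△TKD]
3. ∠DKZ = 20°  [△KGD]
4. ∠DZK = 32°  [same arc KD]
5. ∠KDZ = 128°  [△KDZ]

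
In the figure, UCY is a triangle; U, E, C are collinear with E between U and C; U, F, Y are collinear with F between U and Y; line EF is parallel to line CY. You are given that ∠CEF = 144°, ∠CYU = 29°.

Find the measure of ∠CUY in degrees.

∠CUY = 115°

1. ∠FEU = 36°  [linear pair at E on UC]
2. ∠EFU = 29°  [EF∥CY, corresponding at F]
3. ∠EUF = 115°  [△UEF]
4. ∠CUY = 115°  [E on UC, F on UY]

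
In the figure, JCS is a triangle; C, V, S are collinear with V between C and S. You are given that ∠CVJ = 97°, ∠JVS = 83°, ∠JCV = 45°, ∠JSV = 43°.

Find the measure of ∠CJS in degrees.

∠CJS = 92°

1. ∠JCS = 45°  [V on ray CS]
2. ∠CSJ = 43°  [V on ray SC]
3. ∠CJS = 92°  [△JCS]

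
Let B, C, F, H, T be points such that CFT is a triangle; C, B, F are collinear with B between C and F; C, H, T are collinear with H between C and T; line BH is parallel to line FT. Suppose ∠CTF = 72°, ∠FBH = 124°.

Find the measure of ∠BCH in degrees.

1. ∠BHC = 72°  [BH∥FT, corresponding at H]
2. ∠CBH = 56°  [linear pair at B on CF]
3. ∠BCH = 52°  [△CBH]

∠BCH = 52°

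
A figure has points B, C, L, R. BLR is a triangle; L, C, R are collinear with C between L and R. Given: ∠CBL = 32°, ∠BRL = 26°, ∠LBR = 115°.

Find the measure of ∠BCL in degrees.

1. ∠BLR = 39°  [△BLR]
2. ∠BLC = 39°  [C on ray LR]
3. ∠BCL = 109°  [△BLC]

∠BCL = 109°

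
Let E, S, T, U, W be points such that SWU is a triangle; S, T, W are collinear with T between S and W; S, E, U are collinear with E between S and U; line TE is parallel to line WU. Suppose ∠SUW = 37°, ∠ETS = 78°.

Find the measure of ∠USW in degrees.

1. ∠SET = 37°  [TE∥WU, corresponding at E]
2. ∠EST = 65°  [△STE]
3. ∠USW = 65°  [T on SW, E on SU]

∠USW = 65°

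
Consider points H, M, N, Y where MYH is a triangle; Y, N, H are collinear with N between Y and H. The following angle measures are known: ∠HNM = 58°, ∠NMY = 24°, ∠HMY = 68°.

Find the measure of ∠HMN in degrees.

1. ∠MNY = 122°  [linear pair at N on YH]
2. ∠MYN = 34°  [△MYN]
3. ∠HYM = 34°  [N on ray YH]
4. ∠MHY = 78°  [△MYH]
5. ∠MHN = 78°  [N on ray HY]
6. ∠HMN = 44°  [△MNH]

∠HMN = 44°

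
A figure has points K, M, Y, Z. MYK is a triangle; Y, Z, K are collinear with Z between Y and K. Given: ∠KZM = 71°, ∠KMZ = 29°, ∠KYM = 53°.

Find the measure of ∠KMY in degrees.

∠KMY = 47°

1. ∠MKZ = 80°  [△MZK]
2. ∠MKY = 80°  [Z on ray KY]
3. ∠KMY = 47°  [△MYK]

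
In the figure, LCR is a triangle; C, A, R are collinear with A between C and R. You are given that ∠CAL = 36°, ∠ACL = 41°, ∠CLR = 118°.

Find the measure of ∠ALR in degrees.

1. ∠LAR = 144°  [linear pair at A on CR]
2. ∠LCR = 41°  [A on ray CR]
3. ∠CRL = 21°  [△LCR]
4. ∠ARL = 21°  [A on ray RC]
5. ∠ALR = 15°  [△LAR]

∠ALR = 15°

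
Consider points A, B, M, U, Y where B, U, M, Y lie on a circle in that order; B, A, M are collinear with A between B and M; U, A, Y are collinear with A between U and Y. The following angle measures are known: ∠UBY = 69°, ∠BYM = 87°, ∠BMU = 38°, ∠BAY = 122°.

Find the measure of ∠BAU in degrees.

1. ∠BUM = 93°  [cyclic BUMY, opposite ∠U+∠Y]
2. ∠BYU = 38°  [same arc BU]
3. ∠MBU = 49°  [△BUM]
4. ∠BUY = 73°  [△BUY]
5. ∠BAU = 58°  [△BAU]

∠BAU = 58°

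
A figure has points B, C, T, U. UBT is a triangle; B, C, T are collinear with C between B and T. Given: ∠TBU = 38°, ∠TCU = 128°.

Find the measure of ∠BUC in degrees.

∠BUC = 90°

1. ∠CBU = 38°  [C on ray BT]
2. ∠BCU = 52°  [linear pair at C on BT]
3. ∠BUC = 90°  [△UBC]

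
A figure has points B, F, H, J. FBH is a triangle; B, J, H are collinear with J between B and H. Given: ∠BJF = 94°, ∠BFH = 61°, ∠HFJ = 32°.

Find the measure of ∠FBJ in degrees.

∠FBJ = 57°

1. ∠FJH = 86°  [linear pair at J on BH]
2. ∠FHJ = 62°  [△FJH]
3. ∠BHF = 62°  [J on ray HB]
4. ∠FBH = 57°  [△FBH]
5. ∠FBJ = 57°  [J on ray BH]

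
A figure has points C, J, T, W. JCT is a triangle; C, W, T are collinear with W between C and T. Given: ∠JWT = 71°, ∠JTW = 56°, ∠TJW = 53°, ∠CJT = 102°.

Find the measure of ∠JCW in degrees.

1. ∠CTJ = 56°  [W on ray TC]
2. ∠JCT = 22°  [△JCT]
3. ∠JCW = 22°  [W on ray CT]

∠JCW = 22°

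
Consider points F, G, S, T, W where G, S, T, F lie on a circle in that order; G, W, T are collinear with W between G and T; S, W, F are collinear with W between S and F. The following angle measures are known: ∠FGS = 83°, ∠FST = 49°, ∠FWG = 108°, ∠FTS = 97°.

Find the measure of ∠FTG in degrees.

∠FTG = 74°

1. ∠SFT = 34°  [△STF]
2. ∠FWT = 72°  [linear pair at W on GT]
3. ∠FTG = 74°  [△TWF]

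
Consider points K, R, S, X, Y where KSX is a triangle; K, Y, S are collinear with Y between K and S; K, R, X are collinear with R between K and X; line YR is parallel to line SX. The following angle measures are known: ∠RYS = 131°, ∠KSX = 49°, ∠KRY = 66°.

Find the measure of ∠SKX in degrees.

∠SKX = 65°

1. ∠KYR = 49°  [linear pair at Y on KS]
2. ∠RKY = 65°  [△KYR]
3. ∠SKX = 65°  [Y on KS, R on KX]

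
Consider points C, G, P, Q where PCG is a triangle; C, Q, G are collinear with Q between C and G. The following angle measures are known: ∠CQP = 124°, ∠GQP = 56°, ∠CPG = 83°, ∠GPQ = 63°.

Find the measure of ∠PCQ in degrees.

∠PCQ = 36°

1. ∠PGQ = 61°  [△PQG]
2. ∠CGP = 61°  [Q on ray GC]
3. ∠GCP = 36°  [△PCG]
4. ∠PCQ = 36°  [Q on ray CG]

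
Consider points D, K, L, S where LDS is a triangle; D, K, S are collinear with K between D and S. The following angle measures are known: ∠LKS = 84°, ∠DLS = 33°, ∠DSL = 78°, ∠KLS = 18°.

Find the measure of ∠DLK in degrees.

1. ∠DKL = 96°  [linear pair at K on DS]
2. ∠LDS = 69°  [△LDS]
3. ∠KDL = 69°  [K on ray DS]
4. ∠DLK = 15°  [△LDK]

∠DLK = 15°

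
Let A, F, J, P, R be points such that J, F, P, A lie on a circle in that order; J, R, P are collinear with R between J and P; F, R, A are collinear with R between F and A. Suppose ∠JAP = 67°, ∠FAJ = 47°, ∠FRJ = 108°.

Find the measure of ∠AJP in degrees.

∠AJP = 61°

1. ∠FPJ = 47°  [same arc JF]
2. ∠FRP = 72°  [linear pair at R on JP]
3. ∠AFP = 61°  [△FRP]
4. ∠AJP = 61°  [same arc PA]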